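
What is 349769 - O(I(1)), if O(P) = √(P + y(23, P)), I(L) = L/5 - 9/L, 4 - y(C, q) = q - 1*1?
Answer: 349769 - √5 ≈ 3.4977e+5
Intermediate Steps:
y(C, q) = 5 - q (y(C, q) = 4 - (q - 1*1) = 4 - (q - 1) = 4 - (-1 + q) = 4 + (1 - q) = 5 - q)
I(L) = -9/L + L/5 (I(L) = L*(⅕) - 9/L = L/5 - 9/L = -9/L + L/5)
O(P) = √5 (O(P) = √(P + (5 - P)) = √5)
349769 - O(I(1)) = 349769 - √5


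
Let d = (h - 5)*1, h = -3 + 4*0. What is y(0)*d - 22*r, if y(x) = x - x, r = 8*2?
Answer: -352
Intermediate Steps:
r = 16
y(x) = 0
h = -3 (h = -3 + 0 = -3)
d = -8 (d = (-3 - 5)*1 = -8*1 = -8)
y(0)*d - 22*r = 0*(-8) - 22*16 = 0 - 352 = -352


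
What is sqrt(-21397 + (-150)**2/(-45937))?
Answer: I*sqrt(45153153495193)/45937 ≈ 146.28*I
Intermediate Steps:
sqrt(-21397 + (-150)**2/(-45937)) = sqrt(-21397 + 22500*(-1/45937)) = sqrt(-21397 - 22500/45937) = sqrt(-982936489/45937) = I*sqrt(45153153495193)/45937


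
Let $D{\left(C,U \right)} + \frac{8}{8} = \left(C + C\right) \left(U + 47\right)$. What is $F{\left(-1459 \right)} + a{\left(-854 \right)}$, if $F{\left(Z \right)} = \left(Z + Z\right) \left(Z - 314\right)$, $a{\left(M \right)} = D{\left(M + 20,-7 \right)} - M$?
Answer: $5107747$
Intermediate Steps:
$D{\left(C,U \right)} = -1 + 2 C \left(47 + U\right)$ ($D{\left(C,U \right)} = -1 + \left(C + C\right) \left(U + 47\right) = -1 + 2 C \left(47 + U\right)$)
$a{\left(M \right)} = 1599 + 79 M$ ($a{\left(M \right)} = \left(-1 + 94 \left(M + 20\right) + 2 \left(M + 20\right) \left(-7\right)\right) - M = \left(-1 + 94 \left(20 + M\right) + 2 \left(20 + M\right) \left(-7\right)\right) - M = \left(-1 + \left(1880 + 94 M\right) - \left(280 + 14 M\right)\right) - M = \left(1599 + 80 M\right) - M = 1599 + 79 M$)
$F{\left(Z \right)} = 2 Z \left(-314 + Z\right)$
$F{\left(-1459 \right)} + a{\left(-854 \right)} = 2 \left(-1459\right) \left(-314 - 1459\right) + \left(1599 + 79 \left(-854\right)\right) = 2 \left(-1459\right) \left(-1773\right) + \left(1599 - 67466\right) = 5173614 - 65867 = 5107747$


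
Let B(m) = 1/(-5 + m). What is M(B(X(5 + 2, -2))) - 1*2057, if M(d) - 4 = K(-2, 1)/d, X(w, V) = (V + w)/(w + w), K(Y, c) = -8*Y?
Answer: -14891/7 ≈ -2127.3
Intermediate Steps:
X(w, V) = (V + w)/(2*w) (X(w, V) = (V + w)/((2*w)) = (V + w)*(1/(2*w)) = (V + w)/(2*w))
M(d) = 4 + 16/d (M(d) = 4 + (-8*(-2))/d = 4 + 16/d)
M(B(X(5 + 2, -2))) - 1*2057 = (4 + 16/(1/(-5 + (-2 + (5 + 2))/(2*(5 + 2))))) - 1*2057 = (4 + 16/(1/(-5 + (½)*(-2 + 7)/7))) - 2057 = (4 + 16/(1/(-5 + (½)*(⅐)*5))) - 2057 = (4 + 16/(1/(-5 + 5/14))) - 2057 = (4 + 16/(1/(-65/14))) - 2057 = (4 + 16/(-14/65)) - 2057 = (4 + 16*(-65/14)) - 2057 = (4 - 520/7) - 2057 = -492/7 - 2057 = -14891/7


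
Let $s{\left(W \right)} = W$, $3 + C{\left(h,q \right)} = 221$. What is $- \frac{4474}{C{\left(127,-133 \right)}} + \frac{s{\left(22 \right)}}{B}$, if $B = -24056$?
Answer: $- \frac{26907835}{1311052} \approx -20.524$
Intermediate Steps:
$C{\left(h,q \right)} = 218$ ($C{\left(h,q \right)} = -3 + 221 = 218$)
$- \frac{4474}{C{\left(127,-133 \right)}} + \frac{s{\left(22 \right)}}{B} = - \frac{4474}{218} + \frac{22}{-24056} = \left(-4474\right) \frac{1}{218} + 22 \left(- \frac{1}{24056}\right) = - \frac{2237}{109} - \frac{11}{12028} = - \frac{26907835}{1311052}$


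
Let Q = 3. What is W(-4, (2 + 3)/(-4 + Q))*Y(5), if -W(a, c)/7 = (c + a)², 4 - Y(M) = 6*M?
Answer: 14742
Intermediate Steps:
Y(M) = 4 - 6*M
W(a, c) = -7*(a + c)² (W(a, c) = -7*(c + a)² = -7*(a + c)²)
W(-4, (2 + 3)/(-4 + Q))*Y(5) = (-7*(-4 + (2 + 3)/(-4 + 3))²)*(4 - 6*5) = (-7*(-4 + 5/(-1))²)*(4 - 30) = -7*(-4 + 5*(-1))²*(-26) = -7*(-4 - 5)²*(-26) = -7*(-9)²*(-26) = -7*81*(-26) = -567*(-26) = 14742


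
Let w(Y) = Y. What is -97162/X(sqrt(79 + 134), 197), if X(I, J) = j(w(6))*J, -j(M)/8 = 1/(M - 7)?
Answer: -48581/788 ≈ -61.651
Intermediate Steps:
j(M) = -8/(-7 + M) (j(M) = -8/(M - 7) = -8/(-7 + M))
X(I, J) = 8*J (X(I, J) = (-8/(-7 + 6))*J = (-8/(-1))*J = (-8*(-1))*J = 8*J)
-97162/X(sqrt(79 + 134), 197) = -97162/(8*197) = -97162/1576 = -97162*1/1576 = -48581/788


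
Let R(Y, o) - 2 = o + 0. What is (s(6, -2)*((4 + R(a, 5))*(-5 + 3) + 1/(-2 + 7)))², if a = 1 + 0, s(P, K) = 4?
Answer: 190096/25 ≈ 7603.8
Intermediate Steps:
a = 1
R(Y, o) = 2 + o (R(Y, o) = 2 + (o + 0) = 2 + o)
(s(6, -2)*((4 + R(a, 5))*(-5 + 3) + 1/(-2 + 7)))² = (4*((4 + (2 + 5))*(-5 + 3) + 1/(-2 + 7)))² = (4*((4 + 7)*(-2) + 1/5))² = (4*(11*(-2) + ⅕))² = (4*(-22 + ⅕))² = (4*(-109/5))² = (-436/5)² = 190096/25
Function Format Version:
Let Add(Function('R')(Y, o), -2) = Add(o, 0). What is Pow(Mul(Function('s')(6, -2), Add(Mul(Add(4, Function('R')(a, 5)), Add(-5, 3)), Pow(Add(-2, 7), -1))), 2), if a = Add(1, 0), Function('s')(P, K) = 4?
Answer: Rational(190096, 25) ≈ 7603.8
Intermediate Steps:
a = 1
Function('R')(Y, o) = Add(2, o) (Function('R')(Y, o) = Add(2, Add(o, 0)) = Add(2, o))
Pow(Mul(Function('s')(6, -2), Add(Mul(Add(4, Function('R')(a, 5)), Add(-5, 3)), Pow(Add(-2, 7), -1))), 2) = Pow(Mul(4, Add(Mul(Add(4, Add(2, 5)), Add(-5, 3)), Pow(Add(-2, 7), -1))), 2) = Pow(Mul(4, Add(Mul(Add(4, 7), -2), Pow(5, -1))), 2) = Pow(Mul(4, Add(Mul(11, -2), Rational(1, 5))), 2) = Pow(Mul(4, Add(-22, Rational(1, 5))), 2) = Pow(Mul(4, Rational(-109, 5)), 2) = Pow(Rational(-436, 5), 2) = Rational(190096, 25)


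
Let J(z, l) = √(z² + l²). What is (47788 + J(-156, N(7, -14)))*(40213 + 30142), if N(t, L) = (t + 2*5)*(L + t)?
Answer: 3362124740 + 70355*√38497 ≈ 3.3759e+9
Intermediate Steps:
N(t, L) = (10 + t)*(L + t) (N(t, L) = (t + 10)*(L + t) = (10 + t)*(L + t))
J(z, l) = √(l² + z²)
(47788 + J(-156, N(7, -14)))*(40213 + 30142) = (47788 + √((7² + 10*(-14) + 10*7 - 14*7)² + (-156)²))*(40213 + 30142) = (47788 + √((49 - 140 + 70 - 98)² + 24336))*70355 = (47788 + √((-119)² + 24336))*70355 = (47788 + √(14161 + 24336))*70355 = (47788 + √38497)*70355 = 3362124740 + 70355*√38497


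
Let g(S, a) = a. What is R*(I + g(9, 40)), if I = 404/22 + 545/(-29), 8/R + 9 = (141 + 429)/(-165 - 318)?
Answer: -16258424/522841 ≈ -31.096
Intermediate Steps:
R = -1288/1639 (R = 8/(-9 + (141 + 429)/(-165 - 318)) = 8/(-9 + 570/(-483)) = 8/(-9 + 570*(-1/483)) = 8/(-9 - 190/161) = 8/(-1639/161) = 8*(-161/1639) = -1288/1639 ≈ -0.78584)
I = -137/319 (I = 404*(1/22) + 545*(-1/29) = 202/11 - 545/29 = -137/319 ≈ -0.42947)
R*(I + g(9, 40)) = -1288*(-137/319 + 40)/1639 = -1288/1639*12623/319 = -16258424/522841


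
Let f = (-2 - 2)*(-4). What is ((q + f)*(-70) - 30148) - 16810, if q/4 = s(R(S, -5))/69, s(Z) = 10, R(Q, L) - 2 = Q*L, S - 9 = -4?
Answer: -3320182/69 ≈ -48119.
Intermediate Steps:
S = 5 (S = 9 - 4 = 5)
R(Q, L) = 2 + L*Q (R(Q, L) = 2 + Q*L = 2 + L*Q)
f = 16 (f = -4*(-4) = 16)
q = 40/69 (q = 4*(10/69) = 40/69 ≈ 0.57971)
((q + f)*(-70) - 30148) - 16810 = ((40/69 + 16)*(-70) - 30148) - 16810 = ((1144/69)*(-70) - 30148) - 16810 = (-80080/69 - 30148) - 16810 = -2160292/69 - 16810 = -3320182/69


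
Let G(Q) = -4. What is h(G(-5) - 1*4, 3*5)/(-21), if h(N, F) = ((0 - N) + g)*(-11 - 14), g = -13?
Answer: -125/21 ≈ -5.9524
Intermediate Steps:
h(N, F) = 325 + 25*N (h(N, F) = ((0 - N) - 13)*(-11 - 14) = (-N - 13)*(-25) = (-13 - N)*(-25) = 325 + 25*N)
h(G(-5) - 1*4, 3*5)/(-21) = (325 + 25*(-4 - 1*4))/(-21) = (325 + 25*(-4 - 4))*(-1/21) = (325 + 25*(-8))*(-1/21) = (325 - 200)*(-1/21) = 125*(-1/21) = -125/21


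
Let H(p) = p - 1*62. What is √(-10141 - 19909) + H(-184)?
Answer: -246 + 5*I*√1202 ≈ -246.0 + 173.35*I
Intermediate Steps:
H(p) = -62 + p (H(p) = p - 62 = -62 + p)
√(-10141 - 19909) + H(-184) = √(-10141 - 19909) + (-62 - 184) = √(-30050) - 246 = 5*I*√1202 - 246 = -246 + 5*I*√1202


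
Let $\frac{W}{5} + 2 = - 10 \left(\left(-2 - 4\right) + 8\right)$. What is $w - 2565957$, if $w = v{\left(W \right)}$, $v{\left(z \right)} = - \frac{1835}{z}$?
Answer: $- \frac{56450687}{22} \approx -2.5659 \cdot 10^{6}$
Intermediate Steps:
$W = -110$ ($W = -10 + 5 \left(- 10 \left(\left(-2 - 4\right) + 8\right)\right) = -10 + 5 \left(- 10 \left(-6 + 8\right)\right) = -10 + 5 \left(\left(-10\right) 2\right) = -10 + 5 \left(-20\right) = -10 - 100 = -110$)
$w = \frac{367}{22}$ ($w = - \frac{1835}{-110} = \left(-1835\right) \left(- \frac{1}{110}\right) = \frac{367}{22} \approx 16.682$)
$w - 2565957 = \frac{367}{22} - 2565957 = - \frac{56450687}{22}$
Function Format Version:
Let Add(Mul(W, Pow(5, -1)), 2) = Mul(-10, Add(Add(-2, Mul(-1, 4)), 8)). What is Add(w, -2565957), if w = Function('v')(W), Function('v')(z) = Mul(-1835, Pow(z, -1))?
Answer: Rational(-56450687, 22) ≈ -2.5659e+6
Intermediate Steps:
W = -110 (W = Add(-10, Mul(5, Mul(-10, Add(Add(-2, Mul(-1, 4)), 8)))) = Add(-10, Mul(5, Mul(-10, Add(Add(-2, -4), 8)))) = Add(-10, Mul(5, Mul(-10, Add(-6, 8)))) = Add(-10, Mul(5, Mul(-10, 2))) = Add(-10, Mul(5, -20)) = Add(-10, -100) = -110)
w = Rational(367, 22) (w = Mul(-1835, Pow(-110, -1)) = Mul(-1835, Rational(-1, 110)) = Rational(367, 22) ≈ 16.682)
Add(w, -2565957) = Add(Rational(367, 22), -2565957) = Rational(-56450687, 22)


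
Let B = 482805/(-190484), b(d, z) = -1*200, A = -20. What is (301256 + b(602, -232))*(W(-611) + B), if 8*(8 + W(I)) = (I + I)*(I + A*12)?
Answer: 266209371230208/6803 ≈ 3.9131e+10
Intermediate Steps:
b(d, z) = -200
W(I) = -8 + I*(-240 + I)/4 (W(I) = -8 + ((I + I)*(I - 20*12))/8 = -8 + ((2*I)*(I - 240))/8 = -8 + ((2*I)*(-240 + I))/8 = -8 + (2*I*(-240 + I))/8 = -8 + I*(-240 + I)/4)
B = -482805/190484 (B = 482805*(-1/190484) = -482805/190484 ≈ -2.5346)
(301256 + b(602, -232))*(W(-611) + B) = (301256 - 200)*((-8 - 60*(-611) + (¼)*(-611)²) - 482805/190484) = 301056*((-8 + 36660 + (¼)*373321) - 482805/190484) = 301056*((-8 + 36660 + 373321/4) - 482805/190484) = 301056*(519929/4 - 482805/190484) = 301056*(6189764026/47621) = 266209371230208/6803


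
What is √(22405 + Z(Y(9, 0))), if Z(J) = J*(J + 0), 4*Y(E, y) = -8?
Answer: √22409 ≈ 149.70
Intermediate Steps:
Y(E, y) = -2 (Y(E, y) = (¼)*(-8) = -2)
Z(J) = J² (Z(J) = J*J = J²)
√(22405 + Z(Y(9, 0))) = √(22405 + (-2)²) = √(22405 + 4) = √22409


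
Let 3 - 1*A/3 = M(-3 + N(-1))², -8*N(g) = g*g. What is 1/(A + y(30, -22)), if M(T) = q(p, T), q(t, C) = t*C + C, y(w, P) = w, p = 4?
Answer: -64/44379 ≈ -0.0014421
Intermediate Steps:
N(g) = -g²/8 (N(g) = -g*g/8 = -g²/8)
q(t, C) = C + C*t (q(t, C) = C*t + C = C + C*t)
M(T) = 5*T (M(T) = T*(1 + 4) = T*5 = 5*T)
A = -46299/64 (A = 9 - 3*25*(-3 - ⅛*(-1)²)² = 9 - 3*25*(-3 - ⅛*1)² = 9 - 3*25*(-3 - ⅛)² = 9 - 3*(5*(-25/8))² = 9 - 3*(-125/8)² = 9 - 3*15625/64 = 9 - 46875/64 = -46299/64 ≈ -723.42)
1/(A + y(30, -22)) = 1/(-46299/64 + 30) = 1/(-44379/64) = -64/44379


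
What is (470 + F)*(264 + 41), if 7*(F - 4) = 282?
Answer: 1098000/7 ≈ 1.5686e+5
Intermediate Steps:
F = 310/7 (F = 4 + (1/7)*282 = 4 + 282/7 = 310/7 ≈ 44.286)
(470 + F)*(264 + 41) = (470 + 310/7)*(264 + 41) = (3600/7)*305 = 1098000/7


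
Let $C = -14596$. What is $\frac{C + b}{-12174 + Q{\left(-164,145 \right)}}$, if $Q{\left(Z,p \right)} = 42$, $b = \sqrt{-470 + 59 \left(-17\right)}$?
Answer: $\frac{3649}{3033} - \frac{i \sqrt{1473}}{12132} \approx 1.2031 - 0.0031635 i$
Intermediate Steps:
$b = i \sqrt{1473}$ ($b = \sqrt{-470 - 1003} = \sqrt{-1473} = i \sqrt{1473} \approx 38.38 i$)
$\frac{C + b}{-12174 + Q{\left(-164,145 \right)}} = \frac{-14596 + i \sqrt{1473}}{-12174 + 42} = \frac{-14596 + i \sqrt{1473}}{-12132} = \left(-14596 + i \sqrt{1473}\right) \left(- \frac{1}{12132}\right) = \frac{3649}{3033} - \frac{i \sqrt{1473}}{12132}$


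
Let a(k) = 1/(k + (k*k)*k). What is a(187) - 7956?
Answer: -52027386839/6539390 ≈ -7956.0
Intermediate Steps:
a(k) = 1/(k + k³) (a(k) = 1/(k + k²*k) = 1/(k + k³))
a(187) - 7956 = 1/(187 + 187³) - 7956 = 1/(187 + 6539203) - 7956 = 1/6539390 - 7956 = -52027386839/6539390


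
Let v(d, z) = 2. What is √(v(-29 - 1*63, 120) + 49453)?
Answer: 3*√5495 ≈ 222.38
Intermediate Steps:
√(v(-29 - 1*63, 120) + 49453) = √(2 + 49453) = √49455 = 3*√5495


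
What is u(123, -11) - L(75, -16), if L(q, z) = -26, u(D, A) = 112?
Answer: 138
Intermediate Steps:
u(123, -11) - L(75, -16) = 112 - 1*(-26) = 112 + 26 = 138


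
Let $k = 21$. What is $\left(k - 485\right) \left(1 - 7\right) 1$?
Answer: $2784$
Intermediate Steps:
$\left(k - 485\right) \left(1 - 7\right) 1 = \left(21 - 485\right) \left(1 - 7\right) 1 = - 464 \left(\left(-6\right) 1\right) = \left(-464\right) \left(-6\right) = 2784$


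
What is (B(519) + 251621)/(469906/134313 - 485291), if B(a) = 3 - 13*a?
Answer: -32890164501/65180420177 ≈ -0.50460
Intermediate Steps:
(B(519) + 251621)/(469906/134313 - 485291) = ((3 - 13*519) + 251621)/(469906/134313 - 485291) = ((3 - 6747) + 251621)/(469906*(1/134313) - 485291) = (-6744 + 251621)/(469906/134313 - 485291) = 244877/(-65180420177/134313) = 244877*(-134313/65180420177) = -32890164501/65180420177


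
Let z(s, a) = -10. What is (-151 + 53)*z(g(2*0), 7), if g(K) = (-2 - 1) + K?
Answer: 980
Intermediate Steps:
g(K) = -3 + K
(-151 + 53)*z(g(2*0), 7) = (-151 + 53)*(-10) = -98*(-10) = 980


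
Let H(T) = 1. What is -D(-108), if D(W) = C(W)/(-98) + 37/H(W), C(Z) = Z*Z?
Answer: 4019/49 ≈ 82.020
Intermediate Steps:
C(Z) = Z**2
D(W) = 37 - W**2/98 (D(W) = W**2/(-98) + 37/1 = W**2*(-1/98) + 37*1 = -W**2/98 + 37 = 37 - W**2/98)
-D(-108) = -(37 - 1/98*(-108)**2) = -(37 - 1/98*11664) = -(37 - 5832/49) = -1*(-4019/49) = 4019/49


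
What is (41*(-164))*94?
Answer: -632056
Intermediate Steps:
(41*(-164))*94 = -6724*94 = -632056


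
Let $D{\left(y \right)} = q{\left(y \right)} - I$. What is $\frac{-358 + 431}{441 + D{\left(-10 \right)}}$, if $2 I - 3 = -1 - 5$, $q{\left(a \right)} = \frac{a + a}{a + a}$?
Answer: $\frac{146}{887} \approx 0.1646$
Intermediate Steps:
$q{\left(a \right)} = 1$ ($q{\left(a \right)} = \frac{2 a}{2 a} = 2 a \frac{1}{2 a} = 1$)
$I = - \frac{3}{2}$ ($I = \frac{3}{2} + \frac{-1 - 5}{2} = \frac{3}{2} + \frac{1}{2} \left(-6\right) = \frac{3}{2} - 3 = - \frac{3}{2} \approx -1.5$)
$D{\left(y \right)} = \frac{5}{2}$ ($D{\left(y \right)} = 1 - - \frac{3}{2} = 1 + \frac{3}{2} = \frac{5}{2}$)
$\frac{-358 + 431}{441 + D{\left(-10 \right)}} = \frac{-358 + 431}{441 + \frac{5}{2}} = \frac{73}{\frac{887}{2}} = 73 \cdot \frac{2}{887} = \frac{146}{887}$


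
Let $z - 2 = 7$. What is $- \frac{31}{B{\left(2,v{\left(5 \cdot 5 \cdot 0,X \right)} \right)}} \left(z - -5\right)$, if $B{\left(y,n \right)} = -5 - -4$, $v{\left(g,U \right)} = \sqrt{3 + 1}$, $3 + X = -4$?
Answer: $434$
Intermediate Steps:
$z = 9$ ($z = 2 + 7 = 9$)
$X = -7$ ($X = -3 - 4 = -7$)
$v{\left(g,U \right)} = 2$ ($v{\left(g,U \right)} = \sqrt{4} = 2$)
$B{\left(y,n \right)} = -1$ ($B{\left(y,n \right)} = -5 + 4 = -1$)
$- \frac{31}{B{\left(2,v{\left(5 \cdot 5 \cdot 0,X \right)} \right)}} \left(z - -5\right) = - \frac{31}{-1} \left(9 - -5\right) = \left(-31\right) \left(-1\right) \left(9 + 5\right) = 31 \cdot 14 = 434$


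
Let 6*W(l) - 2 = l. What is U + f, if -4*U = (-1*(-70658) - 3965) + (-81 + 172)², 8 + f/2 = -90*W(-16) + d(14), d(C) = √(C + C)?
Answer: -36679/2 + 4*√7 ≈ -18329.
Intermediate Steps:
W(l) = ⅓ + l/6
d(C) = √2*√C (d(C) = √(2*C) = √2*√C)
f = 404 + 4*√7 (f = -16 + 2*(-90*(⅓ + (⅙)*(-16)) + √2*√14) = -16 + 2*(-90*(⅓ - 8/3) + 2*√7) = -16 + 2*(-90*(-7/3) + 2*√7) = -16 + 2*(210 + 2*√7) = -16 + (420 + 4*√7) = 404 + 4*√7 ≈ 414.58)
U = -37487/2 (U = -((-1*(-70658) - 3965) + (-81 + 172)²)/4 = -((70658 - 3965) + 91²)/4 = -(66693 + 8281)/4 = -¼*74974 = -37487/2 ≈ -18744.)
U + f = -37487/2 + (404 + 4*√7) = -36679/2 + 4*√7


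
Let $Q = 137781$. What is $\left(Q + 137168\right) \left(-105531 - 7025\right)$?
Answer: $-30947159644$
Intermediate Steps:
$\left(Q + 137168\right) \left(-105531 - 7025\right) = \left(137781 + 137168\right) \left(-105531 - 7025\right) = 274949 \left(-112556\right) = -30947159644$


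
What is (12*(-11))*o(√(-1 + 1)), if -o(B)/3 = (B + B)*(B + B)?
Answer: 0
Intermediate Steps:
o(B) = -12*B² (o(B) = -3*(B + B)*(B + B) = -3*2*B*2*B = -12*B²)
(12*(-11))*o(√(-1 + 1)) = (12*(-11))*(-12*(√(-1 + 1))²) = -(-1584)*(√0)² = -(-1584)*0² = -(-1584)*0 = -132*0 = 0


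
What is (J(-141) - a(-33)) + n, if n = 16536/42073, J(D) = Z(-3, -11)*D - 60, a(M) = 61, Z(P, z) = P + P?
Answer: 30519461/42073 ≈ 725.39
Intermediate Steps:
Z(P, z) = 2*P
J(D) = -60 - 6*D (J(D) = (2*(-3))*D - 60 = -6*D - 60 = -60 - 6*D)
n = 16536/42073 (n = 16536*(1/42073) = 16536/42073 ≈ 0.39303)
(J(-141) - a(-33)) + n = ((-60 - 6*(-141)) - 1*61) + 16536/42073 = ((-60 + 846) - 61) + 16536/42073 = (786 - 61) + 16536/42073 = 725 + 16536/42073 = 30519461/42073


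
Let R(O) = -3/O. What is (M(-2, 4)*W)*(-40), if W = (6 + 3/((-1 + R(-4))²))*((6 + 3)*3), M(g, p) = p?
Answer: -233280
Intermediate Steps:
W = 1458 (W = (6 + 3/((-1 - 3/(-4))²))*((6 + 3)*3) = (6 + 3/((-1 - 3*(-¼))²))*(9*3) = (6 + 3/((-1 + ¾)²))*27 = (6 + 3/((-¼)²))*27 = (6 + 3/(1/16))*27 = (6 + 3*16)*27 = (6 + 48)*27 = 54*27 = 1458)
(M(-2, 4)*W)*(-40) = (4*1458)*(-40) = 5832*(-40) = -233280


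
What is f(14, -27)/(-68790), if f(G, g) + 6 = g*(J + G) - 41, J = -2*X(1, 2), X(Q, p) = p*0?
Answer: 85/13758 ≈ 0.0061782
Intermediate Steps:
X(Q, p) = 0
J = 0 (J = -2*0 = 0)
f(G, g) = -47 + G*g (f(G, g) = -6 + (g*(0 + G) - 41) = -6 + (g*G - 41) = -6 + (G*g - 41) = -6 + (-41 + G*g) = -47 + G*g)
f(14, -27)/(-68790) = (-47 + 14*(-27))/(-68790) = (-47 - 378)*(-1/68790) = -425*(-1/68790) = 85/13758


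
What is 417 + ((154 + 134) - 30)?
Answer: 675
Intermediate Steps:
417 + ((154 + 134) - 30) = 417 + (288 - 30) = 417 + 258 = 675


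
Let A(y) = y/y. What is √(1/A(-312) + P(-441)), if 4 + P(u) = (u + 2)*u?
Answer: 2*√48399 ≈ 440.00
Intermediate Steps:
A(y) = 1
P(u) = -4 + u*(2 + u) (P(u) = -4 + (u + 2)*u = -4 + (2 + u)*u = -4 + u*(2 + u))
√(1/A(-312) + P(-441)) = √(1/1 + (-4 + (-441)² + 2*(-441))) = √(1 + (-4 + 194481 - 882)) = √(1 + 193595) = √193596 = 2*√48399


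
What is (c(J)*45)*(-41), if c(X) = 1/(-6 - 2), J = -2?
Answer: 1845/8 ≈ 230.63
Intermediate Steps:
c(X) = -1/8 (c(X) = 1/(-8) = -1/8)
(c(J)*45)*(-41) = -1/8*45*(-41) = -45/8*(-41) = 1845/8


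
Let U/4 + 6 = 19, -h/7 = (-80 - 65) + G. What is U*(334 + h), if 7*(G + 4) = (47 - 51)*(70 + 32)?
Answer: 92820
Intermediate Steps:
G = -436/7 (G = -4 + ((47 - 51)*(70 + 32))/7 = -4 + (-4*102)/7 = -4 + (1/7)*(-408) = -4 - 408/7 = -436/7 ≈ -62.286)
h = 1451 (h = -7*((-80 - 65) - 436/7) = -7*(-145 - 436/7) = -7*(-1451/7) = 1451)
U = 52 (U = -24 + 4*19 = -24 + 76 = 52)
U*(334 + h) = 52*(334 + 1451) = 52*1785 = 92820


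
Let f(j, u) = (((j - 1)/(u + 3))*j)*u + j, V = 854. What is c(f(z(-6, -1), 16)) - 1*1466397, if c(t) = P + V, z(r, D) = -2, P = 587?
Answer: -1464956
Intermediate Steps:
f(j, u) = j + j*u*(-1 + j)/(3 + u) (f(j, u) = (((-1 + j)/(3 + u))*j)*u + j = (j*(-1 + j)/(3 + u))*u + j = j*u*(-1 + j)/(3 + u) + j = j + j*u*(-1 + j)/(3 + u))
c(t) = 1441 (c(t) = 587 + 854 = 1441)
c(f(z(-6, -1), 16)) - 1*1466397 = 1441 - 1*1466397 = 1441 - 1466397 = -1464956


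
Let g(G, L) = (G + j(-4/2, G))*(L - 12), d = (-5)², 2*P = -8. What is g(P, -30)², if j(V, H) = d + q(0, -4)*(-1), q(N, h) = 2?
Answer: 636804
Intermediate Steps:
P = -4 (P = (½)*(-8) = -4)
d = 25
j(V, H) = 23 (j(V, H) = 25 + 2*(-1) = 25 - 2 = 23)
g(G, L) = (-12 + L)*(23 + G) (g(G, L) = (G + 23)*(L - 12) = (23 + G)*(-12 + L) = (-12 + L)*(23 + G))
g(P, -30)² = (-276 - 12*(-4) + 23*(-30) - 4*(-30))² = (-276 + 48 - 690 + 120)² = (-798)² = 636804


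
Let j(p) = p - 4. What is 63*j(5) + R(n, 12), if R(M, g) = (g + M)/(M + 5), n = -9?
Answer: 249/4 ≈ 62.250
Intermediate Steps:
j(p) = -4 + p
R(M, g) = (M + g)/(5 + M)
63*j(5) + R(n, 12) = 63*(-4 + 5) + (-9 + 12)/(5 - 9) = 63*1 + 3/(-4) = 63 - 1/4*3 = 63 - 3/4 = 249/4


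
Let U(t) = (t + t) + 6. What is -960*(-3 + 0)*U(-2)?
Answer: 5760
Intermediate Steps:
U(t) = 6 + 2*t (U(t) = 2*t + 6 = 6 + 2*t)
-960*(-3 + 0)*U(-2) = -960*(-3 + 0)*(6 + 2*(-2)) = -(-2880)*(6 - 4) = -(-2880)*2 = -960*(-6) = 5760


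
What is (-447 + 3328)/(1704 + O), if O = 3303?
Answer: 2881/5007 ≈ 0.57539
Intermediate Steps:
(-447 + 3328)/(1704 + O) = (-447 + 3328)/(1704 + 3303) = 2881/5007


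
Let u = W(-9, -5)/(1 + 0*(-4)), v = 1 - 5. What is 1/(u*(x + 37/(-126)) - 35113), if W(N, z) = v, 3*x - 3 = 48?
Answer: -63/2216329 ≈ -2.8425e-5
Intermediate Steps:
v = -4
x = 17 (x = 1 + (1/3)*48 = 1 + 16 = 17)
W(N, z) = -4
u = -4 (u = -4/(1 + 0*(-4)) = -4/(1 + 0) = -4/1 = -4*1 = -4)
1/(u*(x + 37/(-126)) - 35113) = 1/(-4*(17 + 37/(-126)) - 35113) = 1/(-4*(17 + 37*(-1/126)) - 35113) = 1/(-4*(17 - 37/126) - 35113) = 1/(-4*2105/126 - 35113) = 1/(-4210/63 - 35113) = 1/(-2216329/63) = -63/2216329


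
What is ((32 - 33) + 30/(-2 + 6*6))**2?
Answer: 4/289 ≈ 0.013841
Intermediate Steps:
((32 - 33) + 30/(-2 + 6*6))**2 = (-1 + 30/(-2 + 36))**2 = (-1 + 30/34)**2 = (-1 + 30*(1/34))**2 = (-1 + 15/17)**2 = (-2/17)**2 = 4/289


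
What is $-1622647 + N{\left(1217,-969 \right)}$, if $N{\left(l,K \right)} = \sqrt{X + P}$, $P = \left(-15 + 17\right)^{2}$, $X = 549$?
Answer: $-1622647 + \sqrt{553} \approx -1.6226 \cdot 10^{6}$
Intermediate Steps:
$P = 4$ ($P = 2^{2} = 4$)
$N{\left(l,K \right)} = \sqrt{553}$ ($N{\left(l,K \right)} = \sqrt{549 + 4} = \sqrt{553}$)
$-1622647 + N{\left(1217,-969 \right)} = -1622647 + \sqrt{553}$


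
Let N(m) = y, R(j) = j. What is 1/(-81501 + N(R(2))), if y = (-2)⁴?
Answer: -1/81485 ≈ -1.2272e-5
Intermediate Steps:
y = 16
N(m) = 16
1/(-81501 + N(R(2))) = 1/(-81501 + 16) = 1/(-81485) = -1/81485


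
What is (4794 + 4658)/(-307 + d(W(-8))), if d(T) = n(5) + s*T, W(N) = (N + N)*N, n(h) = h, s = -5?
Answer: -4726/471 ≈ -10.034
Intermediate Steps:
W(N) = 2*N² (W(N) = (2*N)*N = 2*N²)
d(T) = 5 - 5*T
(4794 + 4658)/(-307 + d(W(-8))) = (4794 + 4658)/(-307 + (5 - 10*(-8)²)) = 9452/(-307 + (5 - 10*64)) = 9452/(-307 + (5 - 5*128)) = 9452/(-307 + (5 - 640)) = 9452/(-307 - 635) = 9452/(-942) = 9452*(-1/942) = -4726/471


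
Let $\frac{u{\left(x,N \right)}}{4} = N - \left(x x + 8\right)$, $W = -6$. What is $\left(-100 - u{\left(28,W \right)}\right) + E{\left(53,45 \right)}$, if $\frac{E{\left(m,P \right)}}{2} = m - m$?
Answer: $3092$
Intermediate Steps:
$E{\left(m,P \right)} = 0$ ($E{\left(m,P \right)} = 2 \left(m - m\right) = 2 \cdot 0 = 0$)
$u{\left(x,N \right)} = -32 - 4 x^{2} + 4 N$ ($u{\left(x,N \right)} = 4 \left(N - \left(x x + 8\right)\right) = 4 \left(N - \left(x^{2} + 8\right)\right) = 4 \left(N - \left(8 + x^{2}\right)\right) = 4 \left(-8 + N - x^{2}\right) = -32 - 4 x^{2} + 4 N$)
$\left(-100 - u{\left(28,W \right)}\right) + E{\left(53,45 \right)} = \left(-100 - \left(-32 - 4 \cdot 28^{2} + 4 \left(-6\right)\right)\right) + 0 = \left(-100 - \left(-32 - 3136 - 24\right)\right) + 0 = \left(-100 - -3192\right) + 0 = \left(-100 + 3192\right) + 0 = 3092 + 0 = 3092$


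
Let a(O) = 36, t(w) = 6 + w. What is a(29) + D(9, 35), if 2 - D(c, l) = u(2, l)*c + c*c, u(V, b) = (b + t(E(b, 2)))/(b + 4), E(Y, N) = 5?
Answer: -697/13 ≈ -53.615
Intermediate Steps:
u(V, b) = (11 + b)/(4 + b) (u(V, b) = (b + (6 + 5))/(b + 4) = (b + 11)/(4 + b) = (11 + b)/(4 + b))
D(c, l) = 2 - c² - c*(11 + l)/(4 + l) (D(c, l) = 2 - (((11 + l)/(4 + l))*c + c*c) = 2 - (c*(11 + l)/(4 + l) + c²) = 2 - (c² + c*(11 + l)/(4 + l)) = 2 + (-c² - c*(11 + l)/(4 + l)) = 2 - c² - c*(11 + l)/(4 + l))
a(29) + D(9, 35) = 36 + ((2 - 1*9²)*(4 + 35) - 1*9*(11 + 35))/(4 + 35) = 36 + ((2 - 1*81)*39 - 1*9*46)/39 = 36 + ((2 - 81)*39 - 414)/39 = 36 + (-79*39 - 414)/39 = 36 + (-3081 - 414)/39 = 36 + (1/39)*(-3495) = 36 - 1165/13 = -697/13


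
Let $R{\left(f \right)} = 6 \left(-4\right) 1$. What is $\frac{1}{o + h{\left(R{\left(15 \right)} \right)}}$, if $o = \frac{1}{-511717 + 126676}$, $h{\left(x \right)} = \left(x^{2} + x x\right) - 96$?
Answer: $\frac{385041}{406603295} \approx 0.00094697$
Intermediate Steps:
$R{\left(f \right)} = -24$ ($R{\left(f \right)} = \left(-24\right) 1 = -24$)
$h{\left(x \right)} = -96 + 2 x^{2}$ ($h{\left(x \right)} = \left(x^{2} + x^{2}\right) - 96 = 2 x^{2} - 96 = -96 + 2 x^{2}$)
$o = - \frac{1}{385041}$ ($o = \frac{1}{-385041} = - \frac{1}{385041} \approx -2.5971 \cdot 10^{-6}$)
$\frac{1}{o + h{\left(R{\left(15 \right)} \right)}} = \frac{1}{- \frac{1}{385041} - \left(96 - 2 \left(-24\right)^{2}\right)} = \frac{1}{- \frac{1}{385041} + \left(-96 + 2 \cdot 576\right)} = \frac{1}{- \frac{1}{385041} + \left(-96 + 1152\right)} = \frac{1}{- \frac{1}{385041} + 1056} = \frac{1}{\frac{406603295}{385041}} = \frac{385041}{406603295}$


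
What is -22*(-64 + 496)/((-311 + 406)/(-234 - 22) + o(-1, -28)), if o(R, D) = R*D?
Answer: -221184/643 ≈ -343.99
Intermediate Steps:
o(R, D) = D*R
-22*(-64 + 496)/((-311 + 406)/(-234 - 22) + o(-1, -28)) = -22*(-64 + 496)/((-311 + 406)/(-234 - 22) - 28*(-1)) = -9504/(95/(-256) + 28) = -9504/(95*(-1/256) + 28) = -9504/(-95/256 + 28) = -9504/7073/256 = -9504*256/7073 = -22*110592/7073 = -221184/643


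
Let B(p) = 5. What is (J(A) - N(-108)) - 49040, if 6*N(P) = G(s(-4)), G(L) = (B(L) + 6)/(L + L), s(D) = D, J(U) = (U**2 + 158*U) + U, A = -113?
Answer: -2603413/48 ≈ -54238.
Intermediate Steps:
J(U) = U**2 + 159*U
G(L) = 11/(2*L) (G(L) = (5 + 6)/(L + L) = 11/((2*L)) = 11*(1/(2*L)) = 11/(2*L))
N(P) = -11/48 (N(P) = ((11/2)/(-4))/6 = ((11/2)*(-1/4))/6 = (1/6)*(-11/8) = -11/48)
(J(A) - N(-108)) - 49040 = (-113*(159 - 113) - 1*(-11/48)) - 49040 = (-113*46 + 11/48) - 49040 = (-5198 + 11/48) - 49040 = -249493/48 - 49040 = -2603413/48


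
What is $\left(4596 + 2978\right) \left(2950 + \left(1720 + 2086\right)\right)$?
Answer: $51169944$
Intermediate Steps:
$\left(4596 + 2978\right) \left(2950 + \left(1720 + 2086\right)\right) = 7574 \left(2950 + 3806\right) = 7574 \cdot 6756 = 51169944$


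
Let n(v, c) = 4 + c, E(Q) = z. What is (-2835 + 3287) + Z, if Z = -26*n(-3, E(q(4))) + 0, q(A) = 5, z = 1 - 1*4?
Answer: 426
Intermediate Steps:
z = -3 (z = 1 - 4 = -3)
E(Q) = -3
Z = -26 (Z = -26*(4 - 3) + 0 = -26*1 + 0 = -26 + 0 = -26)
(-2835 + 3287) + Z = (-2835 + 3287) - 26 = 452 - 26 = 426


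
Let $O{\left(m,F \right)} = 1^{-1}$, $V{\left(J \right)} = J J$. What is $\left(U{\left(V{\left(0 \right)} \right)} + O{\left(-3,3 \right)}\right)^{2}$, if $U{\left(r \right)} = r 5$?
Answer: $1$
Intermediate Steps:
$V{\left(J \right)} = J^{2}$
$U{\left(r \right)} = 5 r$
$O{\left(m,F \right)} = 1$
$\left(U{\left(V{\left(0 \right)} \right)} + O{\left(-3,3 \right)}\right)^{2} = \left(5 \cdot 0^{2} + 1\right)^{2} = \left(5 \cdot 0 + 1\right)^{2} = \left(0 + 1\right)^{2} = 1^{2} = 1$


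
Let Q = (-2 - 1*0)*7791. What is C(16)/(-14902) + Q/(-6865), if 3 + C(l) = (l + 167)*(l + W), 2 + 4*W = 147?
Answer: 666328581/409208920 ≈ 1.6283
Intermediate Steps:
W = 145/4 (W = -½ + (¼)*147 = -½ + 147/4 = 145/4 ≈ 36.250)
Q = -15582 (Q = (-2 + 0)*7791 = -2*7791 = -15582)
C(l) = -3 + (167 + l)*(145/4 + l) (C(l) = -3 + (l + 167)*(l + 145/4) = -3 + (167 + l)*(145/4 + l))
C(16)/(-14902) + Q/(-6865) = (24203/4 + 16² + (813/4)*16)/(-14902) - 15582/(-6865) = (24203/4 + 256 + 3252)*(-1/14902) - 15582*(-1/6865) = (38235/4)*(-1/14902) + 15582/6865 = -38235/59608 + 15582/6865 = 666328581/409208920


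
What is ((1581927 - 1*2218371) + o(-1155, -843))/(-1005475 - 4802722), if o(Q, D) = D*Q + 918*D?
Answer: 436653/5808197 ≈ 0.075179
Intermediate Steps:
o(Q, D) = 918*D + D*Q
((1581927 - 1*2218371) + o(-1155, -843))/(-1005475 - 4802722) = ((1581927 - 1*2218371) - 843*(918 - 1155))/(-1005475 - 4802722) = ((1581927 - 2218371) - 843*(-237))/(-5808197) = (-636444 + 199791)*(-1/5808197) = -436653*(-1/5808197) = 436653/5808197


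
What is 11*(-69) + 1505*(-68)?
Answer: -103099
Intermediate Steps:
11*(-69) + 1505*(-68) = -759 - 102340 = -103099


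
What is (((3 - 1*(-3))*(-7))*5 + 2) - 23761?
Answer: -23969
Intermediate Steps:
(((3 - 1*(-3))*(-7))*5 + 2) - 23761 = (((3 + 3)*(-7))*5 + 2) - 23761 = ((6*(-7))*5 + 2) - 23761 = (-42*5 + 2) - 23761 = (-210 + 2) - 23761 = -208 - 23761 = -23969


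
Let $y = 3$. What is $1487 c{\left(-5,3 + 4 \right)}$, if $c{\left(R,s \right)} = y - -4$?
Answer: $10409$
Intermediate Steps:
$c{\left(R,s \right)} = 7$ ($c{\left(R,s \right)} = 3 - -4 = 3 + 4 = 7$)
$1487 c{\left(-5,3 + 4 \right)} = 1487 \cdot 7 = 10409$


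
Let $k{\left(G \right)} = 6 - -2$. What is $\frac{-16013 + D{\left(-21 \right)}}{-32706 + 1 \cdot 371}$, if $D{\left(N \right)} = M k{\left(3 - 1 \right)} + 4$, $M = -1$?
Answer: $\frac{16017}{32335} \approx 0.49535$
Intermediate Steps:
$k{\left(G \right)} = 8$ ($k{\left(G \right)} = 6 + 2 = 8$)
$D{\left(N \right)} = -4$ ($D{\left(N \right)} = \left(-1\right) 8 + 4 = -8 + 4 = -4$)
$\frac{-16013 + D{\left(-21 \right)}}{-32706 + 1 \cdot 371} = \frac{-16013 - 4}{-32706 + 1 \cdot 371} = - \frac{16017}{-32706 + 371} = - \frac{16017}{-32335} = \left(-16017\right) \left(- \frac{1}{32335}\right) = \frac{16017}{32335}$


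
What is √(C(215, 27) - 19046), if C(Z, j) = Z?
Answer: I*√18831 ≈ 137.23*I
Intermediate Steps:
√(C(215, 27) - 19046) = √(215 - 19046) = √(-18831) = I*√18831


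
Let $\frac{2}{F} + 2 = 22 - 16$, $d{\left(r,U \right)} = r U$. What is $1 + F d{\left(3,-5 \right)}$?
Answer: $- \frac{13}{2} \approx -6.5$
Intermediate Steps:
$d{\left(r,U \right)} = U r$
$F = \frac{1}{2}$ ($F = \frac{2}{-2 + \left(22 - 16\right)} = \frac{2}{-2 + 6} = \frac{2}{4} = 2 \cdot \frac{1}{4} = \frac{1}{2} \approx 0.5$)
$1 + F d{\left(3,-5 \right)} = 1 + \frac{\left(-5\right) 3}{2} = 1 + \frac{1}{2} \left(-15\right) = 1 - \frac{15}{2} = - \frac{13}{2}$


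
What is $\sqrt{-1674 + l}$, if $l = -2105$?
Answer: $i \sqrt{3779} \approx 61.474 i$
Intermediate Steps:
$\sqrt{-1674 + l} = \sqrt{-1674 - 2105} = \sqrt{-3779} = i \sqrt{3779}$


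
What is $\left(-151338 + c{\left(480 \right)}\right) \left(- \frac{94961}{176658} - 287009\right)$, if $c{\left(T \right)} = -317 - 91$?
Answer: $\frac{1282317708561953}{29443} \approx 4.3553 \cdot 10^{10}$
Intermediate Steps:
$c{\left(T \right)} = -408$ ($c{\left(T \right)} = -317 - 91 = -408$)
$\left(-151338 + c{\left(480 \right)}\right) \left(- \frac{94961}{176658} - 287009\right) = \left(-151338 - 408\right) \left(- \frac{94961}{176658} - 287009\right) = - 151746 \left(\left(-94961\right) \frac{1}{176658} - 287009\right) = - 151746 \left(- \frac{94961}{176658} - 287009\right) = \left(-151746\right) \left(- \frac{50702530883}{176658}\right) = \frac{1282317708561953}{29443}$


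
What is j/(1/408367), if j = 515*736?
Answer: 154787427680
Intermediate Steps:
j = 379040
j/(1/408367) = 379040/(1/408367) = 379040*408367 = 154787427680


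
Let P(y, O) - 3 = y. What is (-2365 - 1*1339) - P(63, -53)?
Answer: -3770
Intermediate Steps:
P(y, O) = 3 + y
(-2365 - 1*1339) - P(63, -53) = (-2365 - 1*1339) - (3 + 63) = (-2365 - 1339) - 1*66 = -3704 - 66 = -3770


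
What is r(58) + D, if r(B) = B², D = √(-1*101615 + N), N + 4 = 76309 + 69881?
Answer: 3364 + √44571 ≈ 3575.1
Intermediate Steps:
N = 146186 (N = -4 + (76309 + 69881) = -4 + 146190 = 146186)
D = √44571 (D = √(-1*101615 + 146186) = √(-101615 + 146186) = √44571 ≈ 211.12)
r(58) + D = 58² + √44571 = 3364 + √44571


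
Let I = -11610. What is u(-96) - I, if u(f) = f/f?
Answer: 11611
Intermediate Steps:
u(f) = 1
u(-96) - I = 1 - 1*(-11610) = 1 + 11610 = 11611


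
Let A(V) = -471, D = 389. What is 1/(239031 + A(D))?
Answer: 1/238560 ≈ 4.1918e-6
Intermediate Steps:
1/(239031 + A(D)) = 1/(239031 - 471) = 1/238560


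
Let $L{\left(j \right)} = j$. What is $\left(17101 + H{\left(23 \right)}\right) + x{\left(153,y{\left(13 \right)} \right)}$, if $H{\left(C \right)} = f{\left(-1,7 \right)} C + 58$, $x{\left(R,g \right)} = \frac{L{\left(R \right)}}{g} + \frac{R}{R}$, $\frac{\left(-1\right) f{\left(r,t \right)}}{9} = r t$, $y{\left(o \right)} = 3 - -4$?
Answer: $\frac{130416}{7} \approx 18631.0$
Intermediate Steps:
$y{\left(o \right)} = 7$ ($y{\left(o \right)} = 3 + 4 = 7$)
$f{\left(r,t \right)} = - 9 r t$
$x{\left(R,g \right)} = 1 + \frac{R}{g}$ ($x{\left(R,g \right)} = \frac{R}{g} + \frac{R}{R} = \frac{R}{g} + 1 = 1 + \frac{R}{g}$)
$H{\left(C \right)} = 58 + 63 C$ ($H{\left(C \right)} = \left(-9\right) \left(-1\right) 7 C + 58 = 63 C + 58 = 58 + 63 C$)
$\left(17101 + H{\left(23 \right)}\right) + x{\left(153,y{\left(13 \right)} \right)} = \left(17101 + \left(58 + 63 \cdot 23\right)\right) + \frac{153 + 7}{7} = \left(17101 + \left(58 + 1449\right)\right) + \frac{1}{7} \cdot 160 = \left(17101 + 1507\right) + \frac{160}{7} = 18608 + \frac{160}{7} = \frac{130416}{7}$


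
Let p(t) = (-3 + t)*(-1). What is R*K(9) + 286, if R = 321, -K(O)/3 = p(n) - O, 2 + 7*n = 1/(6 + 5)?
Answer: 63815/11 ≈ 5801.4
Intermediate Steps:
n = -3/11 (n = -2/7 + 1/(7*(6 + 5)) = -2/7 + (1/7)/11 = -2/7 + (1/7)*(1/11) = -2/7 + 1/77 = -3/11 ≈ -0.27273)
p(t) = 3 - t
K(O) = -108/11 + 3*O (K(O) = -3*((3 - 1*(-3/11)) - O) = -3*((3 + 3/11) - O) = -3*(36/11 - O) = -108/11 + 3*O)
R*K(9) + 286 = 321*(-108/11 + 3*9) + 286 = 321*(-108/11 + 27) + 286 = 321*(189/11) + 286 = 60669/11 + 286 = 63815/11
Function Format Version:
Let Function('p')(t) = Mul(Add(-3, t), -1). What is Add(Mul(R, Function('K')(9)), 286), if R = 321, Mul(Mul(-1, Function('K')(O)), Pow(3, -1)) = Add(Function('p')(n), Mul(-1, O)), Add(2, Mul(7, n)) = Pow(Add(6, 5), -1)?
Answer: Rational(63815, 11) ≈ 5801.4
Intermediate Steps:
n = Rational(-3, 11) (n = Add(Rational(-2, 7), Mul(Rational(1, 7), Pow(Add(6, 5), -1))) = Add(Rational(-2, 7), Mul(Rational(1, 7), Pow(11, -1))) = Add(Rational(-2, 7), Mul(Rational(1, 7), Rational(1, 11))) = Add(Rational(-2, 7), Rational(1, 77)) = Rational(-3, 11) ≈ -0.27273)
Function('p')(t) = Add(3, Mul(-1, t))
Function('K')(O) = Add(Rational(-108, 11), Mul(3, O)) (Function('K')(O) = Mul(-3, Add(Add(3, Mul(-1, Rational(-3, 11))), Mul(-1, O))) = Mul(-3, Add(Add(3, Rational(3, 11)), Mul(-1, O))) = Mul(-3, Add(Rational(36, 11), Mul(-1, O))) = Add(Rational(-108, 11), Mul(3, O)))
Add(Mul(R, Function('K')(9)), 286) = Add(Mul(321, Add(Rational(-108, 11), Mul(3, 9))), 286) = Add(Mul(321, Add(Rational(-108, 11), 27)), 286) = Add(Mul(321, Rational(189, 11)), 286) = Add(Rational(60669, 11), 286) = Rational(63815, 11)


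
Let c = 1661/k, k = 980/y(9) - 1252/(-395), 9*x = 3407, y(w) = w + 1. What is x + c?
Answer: 142055389/359658 ≈ 394.97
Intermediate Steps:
y(w) = 1 + w
x = 3407/9 (x = (1/9)*3407 = 3407/9 ≈ 378.56)
k = 39962/395 (k = 980/(1 + 9) - 1252/(-395) = 980/10 - 1252*(-1/395) = 980*(1/10) + 1252/395 = 98 + 1252/395 = 39962/395 ≈ 101.17)
c = 656095/39962 (c = 1661/(39962/395) = 1661*(395/39962) = 656095/39962 ≈ 16.418)
x + c = 3407/9 + 656095/39962 = 142055389/359658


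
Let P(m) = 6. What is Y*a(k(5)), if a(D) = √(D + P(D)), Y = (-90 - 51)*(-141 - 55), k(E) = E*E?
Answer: 27636*√31 ≈ 1.5387e+5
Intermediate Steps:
k(E) = E²
Y = 27636 (Y = -141*(-196) = 27636)
a(D) = √(6 + D) (a(D) = √(D + 6) = √(6 + D))
Y*a(k(5)) = 27636*√(6 + 5²) = 27636*√(6 + 25) = 27636*√31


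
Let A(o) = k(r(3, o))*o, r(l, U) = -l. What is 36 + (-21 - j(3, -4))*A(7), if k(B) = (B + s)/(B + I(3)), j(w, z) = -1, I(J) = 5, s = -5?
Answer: 596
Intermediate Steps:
k(B) = (-5 + B)/(5 + B) (k(B) = (B - 5)/(B + 5) = (-5 + B)/(5 + B))
A(o) = -4*o (A(o) = ((-5 - 1*3)/(5 - 1*3))*o = ((-5 - 3)/(5 - 3))*o = (-8/2)*o = ((½)*(-8))*o = -4*o)
36 + (-21 - j(3, -4))*A(7) = 36 + (-21 - 1*(-1))*(-4*7) = 36 + (-21 + 1)*(-28) = 36 - 20*(-28) = 36 + 560 = 596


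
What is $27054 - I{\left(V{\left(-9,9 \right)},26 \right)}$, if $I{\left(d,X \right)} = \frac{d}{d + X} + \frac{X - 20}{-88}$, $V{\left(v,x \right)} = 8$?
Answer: $\frac{20236267}{748} \approx 27054.0$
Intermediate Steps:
$I{\left(d,X \right)} = \frac{5}{22} - \frac{X}{88} + \frac{d}{X + d}$ ($I{\left(d,X \right)} = \frac{d}{X + d} + \left(-20 + X\right) \left(- \frac{1}{88}\right) = \frac{d}{X + d} - \left(- \frac{5}{22} + \frac{X}{88}\right) = \frac{5}{22} - \frac{X}{88} + \frac{d}{X + d}$)
$27054 - I{\left(V{\left(-9,9 \right)},26 \right)} = 27054 - \frac{- 26^{2} + 20 \cdot 26 + 108 \cdot 8 - 26 \cdot 8}{88 \left(26 + 8\right)} = 27054 - \frac{\left(-1\right) 676 + 520 + 864 - 208}{88 \cdot 34} = 27054 - \frac{1}{88} \cdot \frac{1}{34} \left(-676 + 520 + 864 - 208\right) = 27054 - \frac{1}{88} \cdot \frac{1}{34} \cdot 500 = 27054 - \frac{125}{748} = \frac{20236267}{748}$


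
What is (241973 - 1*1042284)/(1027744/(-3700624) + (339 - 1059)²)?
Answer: -185103130879/119900153366 ≈ -1.5438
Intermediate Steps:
(241973 - 1*1042284)/(1027744/(-3700624) + (339 - 1059)²) = (241973 - 1042284)/(1027744*(-1/3700624) + (-720)²) = -800311/(-64234/231289 + 518400) = -800311/119900153366/231289 = -800311*231289/119900153366 = -185103130879/119900153366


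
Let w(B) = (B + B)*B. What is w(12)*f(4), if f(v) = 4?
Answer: 1152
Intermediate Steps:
w(B) = 2*B² (w(B) = (2*B)*B = 2*B²)
w(12)*f(4) = (2*12²)*4 = (2*144)*4 = 288*4 = 1152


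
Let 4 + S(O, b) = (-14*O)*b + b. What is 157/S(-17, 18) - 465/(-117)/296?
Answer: 1239299/24808056 ≈ 0.049955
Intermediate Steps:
S(O, b) = -4 + b - 14*O*b (S(O, b) = -4 + ((-14*O)*b + b) = -4 + (-14*O*b + b) = -4 + (b - 14*O*b) = -4 + b - 14*O*b)
157/S(-17, 18) - 465/(-117)/296 = 157/(-4 + 18 - 14*(-17)*18) - 465/(-117)/296 = 157/(-4 + 18 + 4284) - 465*(-1/117)*(1/296) = 157/4298 + (155/39)*(1/296) = 157*(1/4298) + 155/11544 = 157/4298 + 155/11544 = 1239299/24808056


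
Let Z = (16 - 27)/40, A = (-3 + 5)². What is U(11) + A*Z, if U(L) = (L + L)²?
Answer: 4829/10 ≈ 482.90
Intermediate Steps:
A = 4 (A = 2² = 4)
U(L) = 4*L² (U(L) = (2*L)² = 4*L²)
Z = -11/40 (Z = -11*1/40 = -11/40 ≈ -0.27500)
U(11) + A*Z = 4*11² + 4*(-11/40) = 4*121 - 11/10 = 484 - 11/10 = 4829/10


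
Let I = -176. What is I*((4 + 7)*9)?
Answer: -17424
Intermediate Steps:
I*((4 + 7)*9) = -176*(4 + 7)*9 = -1936*9 = -176*99 = -17424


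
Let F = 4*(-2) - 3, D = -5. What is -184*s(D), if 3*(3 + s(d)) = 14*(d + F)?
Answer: 42872/3 ≈ 14291.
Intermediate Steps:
F = -11 (F = -8 - 3 = -11)
s(d) = -163/3 + 14*d/3 (s(d) = -3 + (14*(d - 11))/3 = -3 + (14*(-11 + d))/3 = -3 + (-154 + 14*d)/3 = -3 + (-154/3 + 14*d/3) = -163/3 + 14*d/3)
-184*s(D) = -184*(-163/3 + (14/3)*(-5)) = -184*(-163/3 - 70/3) = -184*(-233/3) = 42872/3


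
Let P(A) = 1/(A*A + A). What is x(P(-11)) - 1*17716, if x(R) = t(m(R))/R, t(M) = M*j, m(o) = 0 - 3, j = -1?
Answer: -17386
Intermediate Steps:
P(A) = 1/(A + A²) (P(A) = 1/(A² + A) = 1/(A + A²))
m(o) = -3
t(M) = -M (t(M) = M*(-1) = -M)
x(R) = 3/R (x(R) = (-1*(-3))/R = 3/R)
x(P(-11)) - 1*17716 = 3/((1/((-11)*(1 - 11)))) - 1*17716 = 3/((-1/11/(-10))) - 17716 = 3/((-1/11*(-⅒))) - 17716 = 3/(1/110) - 17716 = 3*110 - 17716 = 330 - 17716 = -17386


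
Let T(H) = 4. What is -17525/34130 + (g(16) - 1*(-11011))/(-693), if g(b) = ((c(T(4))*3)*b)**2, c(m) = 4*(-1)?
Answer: -329223715/4730418 ≈ -69.597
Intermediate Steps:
c(m) = -4
g(b) = 144*b**2 (g(b) = ((-4*3)*b)**2 = (-12*b)**2 = 144*b**2)
-17525/34130 + (g(16) - 1*(-11011))/(-693) = -17525/34130 + (144*16**2 - 1*(-11011))/(-693) = -17525*1/34130 + (144*256 + 11011)*(-1/693) = -3505/6826 + (36864 + 11011)*(-1/693) = -3505/6826 + 47875*(-1/693) = -3505/6826 - 47875/693 = -329223715/4730418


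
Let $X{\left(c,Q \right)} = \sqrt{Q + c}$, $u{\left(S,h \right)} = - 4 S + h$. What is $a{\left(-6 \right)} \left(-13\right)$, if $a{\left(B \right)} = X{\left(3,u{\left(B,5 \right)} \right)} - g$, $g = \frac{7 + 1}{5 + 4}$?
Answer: $\frac{104}{9} - 52 \sqrt{2} \approx -61.984$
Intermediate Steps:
$u{\left(S,h \right)} = h - 4 S$
$g = \frac{8}{9} \approx 0.88889$
$a{\left(B \right)} = - \frac{8}{9} + \sqrt{8 - 4 B}$ ($a{\left(B \right)} = \sqrt{\left(5 - 4 B\right) + 3} - \frac{8}{9} = \sqrt{8 - 4 B} - \frac{8}{9} = - \frac{8}{9} + \sqrt{8 - 4 B}$)
$a{\left(-6 \right)} \left(-13\right) = \left(- \frac{8}{9} + 2 \sqrt{2 - -6}\right) \left(-13\right) = \left(- \frac{8}{9} + 2 \sqrt{2 + 6}\right) \left(-13\right) = \left(- \frac{8}{9} + 2 \sqrt{8}\right) \left(-13\right) = \left(- \frac{8}{9} + 2 \cdot 2 \sqrt{2}\right) \left(-13\right) = \left(- \frac{8}{9} + 4 \sqrt{2}\right) \left(-13\right) = \frac{104}{9} - 52 \sqrt{2}$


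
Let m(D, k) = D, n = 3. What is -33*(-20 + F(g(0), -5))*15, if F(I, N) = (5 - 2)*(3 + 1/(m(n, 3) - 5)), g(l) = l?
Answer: 12375/2 ≈ 6187.5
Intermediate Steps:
F(I, N) = 15/2 (F(I, N) = (5 - 2)*(3 + 1/(3 - 5)) = 3*(3 + 1/(-2)) = 3*(3 - 1/2) = 3*(5/2) = 15/2)
-33*(-20 + F(g(0), -5))*15 = -33*(-20 + 15/2)*15 = -33*(-25/2)*15 = (825/2)*15 = 12375/2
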